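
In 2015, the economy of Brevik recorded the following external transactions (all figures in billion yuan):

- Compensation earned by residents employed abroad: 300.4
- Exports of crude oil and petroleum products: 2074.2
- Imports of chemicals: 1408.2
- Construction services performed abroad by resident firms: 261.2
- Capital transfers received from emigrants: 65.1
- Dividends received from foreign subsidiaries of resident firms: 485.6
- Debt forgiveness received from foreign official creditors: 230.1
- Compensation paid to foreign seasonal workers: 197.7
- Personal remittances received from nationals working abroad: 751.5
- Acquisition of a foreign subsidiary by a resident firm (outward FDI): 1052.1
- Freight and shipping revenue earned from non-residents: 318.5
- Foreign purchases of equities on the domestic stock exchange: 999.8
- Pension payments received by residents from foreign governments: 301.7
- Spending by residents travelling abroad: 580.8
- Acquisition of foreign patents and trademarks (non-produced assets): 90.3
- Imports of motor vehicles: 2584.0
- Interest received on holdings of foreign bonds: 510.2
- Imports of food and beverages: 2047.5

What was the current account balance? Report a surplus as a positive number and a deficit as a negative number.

-1814.9

Goods: -2047.5 - 1408.2 - 2584.0 + 2074.2 = -3965.5
Services: 318.5 - 580.8 + 261.2 = -1.1
Primary income: 510.2 + 300.4 + 485.6 - 197.7 = 1098.5
Secondary income: 751.5 + 301.7 = 1053.2
Current account = (-3965.5) + (-1.1) + 1098.5 + 1053.2 = -1814.9
(Excluded from the current account — capital account: capital transfers received from emigrants 65.1, debt forgiveness received from foreign official creditors 230.1, acquisition of foreign patents and trademarks (non-produced assets) 90.3; financial account: acquisition of a foreign subsidiary by a resident firm (outward FDI) 1052.1, foreign purchases of equities on the domestic stock exchange 999.8.)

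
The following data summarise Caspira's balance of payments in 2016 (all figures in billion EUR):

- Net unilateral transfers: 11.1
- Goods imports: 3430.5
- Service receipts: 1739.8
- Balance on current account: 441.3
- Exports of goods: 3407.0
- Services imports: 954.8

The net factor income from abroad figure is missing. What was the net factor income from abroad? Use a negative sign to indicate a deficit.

Current account = goods balance + services balance + net primary income + net secondary income
Sum of the known components = 772.6
Net factor income from abroad = CA - (known components) = 441.3 - 772.6 = -331.3

-331.3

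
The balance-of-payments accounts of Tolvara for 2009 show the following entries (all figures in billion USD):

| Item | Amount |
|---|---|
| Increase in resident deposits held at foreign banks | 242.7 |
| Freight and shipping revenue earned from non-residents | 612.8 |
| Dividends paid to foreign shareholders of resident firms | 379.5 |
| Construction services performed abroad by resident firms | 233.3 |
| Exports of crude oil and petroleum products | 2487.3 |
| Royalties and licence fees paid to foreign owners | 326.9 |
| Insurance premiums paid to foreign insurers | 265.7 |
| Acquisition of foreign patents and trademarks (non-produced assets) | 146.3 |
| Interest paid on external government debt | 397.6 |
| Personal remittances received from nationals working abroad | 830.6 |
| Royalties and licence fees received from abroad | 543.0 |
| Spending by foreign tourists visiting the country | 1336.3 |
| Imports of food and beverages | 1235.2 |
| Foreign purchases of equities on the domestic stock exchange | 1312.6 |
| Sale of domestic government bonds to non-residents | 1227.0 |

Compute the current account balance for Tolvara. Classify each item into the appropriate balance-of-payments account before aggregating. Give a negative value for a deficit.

3438.4

Goods: 2487.3 - 1235.2 = 1252.1
Services: 543.0 + 612.8 - 265.7 + 233.3 - 326.9 + 1336.3 = 2132.8
Primary income: -379.5 - 397.6 = -777.1
Secondary income: 830.6
Current account = 1252.1 + 2132.8 + (-777.1) + 830.6 = 3438.4
(Excluded from the current account — financial account: increase in resident deposits held at foreign banks 242.7, foreign purchases of equities on the domestic stock exchange 1312.6, sale of domestic government bonds to non-residents 1227.0; capital account: acquisition of foreign patents and trademarks (non-produced assets) 146.3.)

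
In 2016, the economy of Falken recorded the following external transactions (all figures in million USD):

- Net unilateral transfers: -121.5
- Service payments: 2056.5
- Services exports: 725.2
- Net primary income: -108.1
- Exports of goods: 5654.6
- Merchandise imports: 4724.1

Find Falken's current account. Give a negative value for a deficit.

-630.4

Goods balance = 5654.6 - 4724.1 = 930.5
Services balance = 725.2 - 2056.5 = -1331.3
Trade balance (goods + services) = 930.5 + (-1331.3) = -400.8
Net primary income = -108.1
Net secondary income = -121.5
Current account = -400.8 + (-108.1) + (-121.5) = -630.4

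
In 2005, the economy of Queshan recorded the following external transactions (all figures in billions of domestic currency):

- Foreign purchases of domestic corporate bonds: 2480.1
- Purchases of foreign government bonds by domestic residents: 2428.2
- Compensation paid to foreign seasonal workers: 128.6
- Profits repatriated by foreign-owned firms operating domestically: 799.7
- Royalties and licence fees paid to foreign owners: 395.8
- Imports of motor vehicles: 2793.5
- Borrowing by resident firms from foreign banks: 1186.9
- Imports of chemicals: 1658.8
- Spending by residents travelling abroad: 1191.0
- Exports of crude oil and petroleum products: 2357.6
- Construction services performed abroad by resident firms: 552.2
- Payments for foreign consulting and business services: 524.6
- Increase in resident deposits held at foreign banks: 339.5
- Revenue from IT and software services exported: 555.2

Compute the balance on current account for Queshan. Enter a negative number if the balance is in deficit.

-4027.0

Goods: -2793.5 - 1658.8 + 2357.6 = -2094.7
Services: -1191.0 - 524.6 - 395.8 + 552.2 + 555.2 = -1004.0
Primary income: -128.6 - 799.7 = -928.3
Current account = (-2094.7) + (-1004.0) + (-928.3) = -4027.0
(Excluded from the current account — financial account: foreign purchases of domestic corporate bonds 2480.1, purchases of foreign government bonds by domestic residents 2428.2, borrowing by resident firms from foreign banks 1186.9, increase in resident deposits held at foreign banks 339.5.)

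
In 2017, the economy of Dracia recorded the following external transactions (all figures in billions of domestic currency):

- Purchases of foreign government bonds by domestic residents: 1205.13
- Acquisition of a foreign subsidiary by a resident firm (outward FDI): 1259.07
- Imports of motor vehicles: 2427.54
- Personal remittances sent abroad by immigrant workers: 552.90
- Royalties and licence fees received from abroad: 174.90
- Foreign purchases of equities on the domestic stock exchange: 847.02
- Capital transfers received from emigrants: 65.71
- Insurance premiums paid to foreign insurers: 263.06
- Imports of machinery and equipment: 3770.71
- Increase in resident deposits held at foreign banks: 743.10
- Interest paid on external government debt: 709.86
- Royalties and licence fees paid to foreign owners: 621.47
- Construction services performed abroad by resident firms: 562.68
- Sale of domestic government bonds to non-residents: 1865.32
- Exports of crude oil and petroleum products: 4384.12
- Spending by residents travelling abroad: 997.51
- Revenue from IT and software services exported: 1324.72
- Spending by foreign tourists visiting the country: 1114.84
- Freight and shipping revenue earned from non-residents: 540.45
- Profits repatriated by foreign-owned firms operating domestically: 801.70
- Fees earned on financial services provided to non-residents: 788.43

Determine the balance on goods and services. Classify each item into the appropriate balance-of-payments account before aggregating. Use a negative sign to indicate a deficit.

Goods: -2427.54 + 4384.12 - 3770.71 = -1814.13
Services: 174.90 + 540.45 + 562.68 - 997.51 + 1114.84 + 1324.72 - 263.06 + 788.43 - 621.47 = 2623.98
Trade balance = -1814.13 + 2623.98 = 809.85
(Excluded from the trade balance — financial account: purchases of foreign government bonds by domestic residents 1205.13, acquisition of a foreign subsidiary by a resident firm (outward FDI) 1259.07, foreign purchases of equities on the domestic stock exchange 847.02, increase in resident deposits held at foreign banks 743.10, sale of domestic government bonds to non-residents 1865.32; secondary income: personal remittances sent abroad by immigrant workers 552.90; capital account: capital transfers received from emigrants 65.71; primary income: interest paid on external government debt 709.86, profits repatriated by foreign-owned firms operating domestically 801.70.)

809.85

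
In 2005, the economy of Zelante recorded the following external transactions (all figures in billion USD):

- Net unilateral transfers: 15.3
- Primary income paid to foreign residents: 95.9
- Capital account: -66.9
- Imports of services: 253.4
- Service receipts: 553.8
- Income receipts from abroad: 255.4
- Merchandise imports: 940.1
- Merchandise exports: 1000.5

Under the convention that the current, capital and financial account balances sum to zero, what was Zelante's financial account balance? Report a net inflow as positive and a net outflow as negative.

Goods balance = 1000.5 - 940.1 = 60.4
Services balance = 553.8 - 253.4 = 300.4
Trade balance (goods + services) = 60.4 + 300.4 = 360.8
Net primary income = 255.4 - 95.9 = 159.5
Net secondary income = 15.3
Current account = 360.8 + 159.5 + 15.3 = 535.6
Financial account = -(535.6 + (-66.9)) = -468.7

-468.7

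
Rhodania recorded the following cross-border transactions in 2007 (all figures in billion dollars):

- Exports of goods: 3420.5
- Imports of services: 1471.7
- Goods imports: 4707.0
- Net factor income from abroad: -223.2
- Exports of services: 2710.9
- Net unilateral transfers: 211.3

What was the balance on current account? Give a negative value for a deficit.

Goods balance = 3420.5 - 4707.0 = -1286.5
Services balance = 2710.9 - 1471.7 = 1239.2
Trade balance (goods + services) = -1286.5 + 1239.2 = -47.3
Net primary income = -223.2
Net secondary income = 211.3
Current account = -47.3 + (-223.2) + 211.3 = -59.2

-59.2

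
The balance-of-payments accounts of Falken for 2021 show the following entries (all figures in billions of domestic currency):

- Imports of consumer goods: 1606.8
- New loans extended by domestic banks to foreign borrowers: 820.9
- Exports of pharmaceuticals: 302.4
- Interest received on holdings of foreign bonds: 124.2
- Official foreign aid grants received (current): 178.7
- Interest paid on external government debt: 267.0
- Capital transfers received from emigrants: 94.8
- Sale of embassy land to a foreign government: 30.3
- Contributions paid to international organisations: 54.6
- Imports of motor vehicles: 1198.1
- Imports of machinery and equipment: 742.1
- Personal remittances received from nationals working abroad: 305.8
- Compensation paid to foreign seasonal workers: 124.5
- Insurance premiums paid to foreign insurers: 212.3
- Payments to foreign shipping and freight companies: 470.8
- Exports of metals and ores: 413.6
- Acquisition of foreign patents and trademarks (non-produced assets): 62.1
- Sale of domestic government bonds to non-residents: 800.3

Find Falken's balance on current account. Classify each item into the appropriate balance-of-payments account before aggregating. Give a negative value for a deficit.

Goods: -1606.8 + 302.4 - 742.1 + 413.6 - 1198.1 = -2831.0
Services: -470.8 - 212.3 = -683.1
Primary income: -267.0 + 124.2 - 124.5 = -267.3
Secondary income: 305.8 - 54.6 + 178.7 = 429.9
Current account = (-2831.0) + (-683.1) + (-267.3) + 429.9 = -3351.5
(Excluded from the current account — financial account: new loans extended by domestic banks to foreign borrowers 820.9, sale of domestic government bonds to non-residents 800.3; capital account: capital transfers received from emigrants 94.8, sale of embassy land to a foreign government 30.3, acquisition of foreign patents and trademarks (non-produced assets) 62.1.)

-3351.5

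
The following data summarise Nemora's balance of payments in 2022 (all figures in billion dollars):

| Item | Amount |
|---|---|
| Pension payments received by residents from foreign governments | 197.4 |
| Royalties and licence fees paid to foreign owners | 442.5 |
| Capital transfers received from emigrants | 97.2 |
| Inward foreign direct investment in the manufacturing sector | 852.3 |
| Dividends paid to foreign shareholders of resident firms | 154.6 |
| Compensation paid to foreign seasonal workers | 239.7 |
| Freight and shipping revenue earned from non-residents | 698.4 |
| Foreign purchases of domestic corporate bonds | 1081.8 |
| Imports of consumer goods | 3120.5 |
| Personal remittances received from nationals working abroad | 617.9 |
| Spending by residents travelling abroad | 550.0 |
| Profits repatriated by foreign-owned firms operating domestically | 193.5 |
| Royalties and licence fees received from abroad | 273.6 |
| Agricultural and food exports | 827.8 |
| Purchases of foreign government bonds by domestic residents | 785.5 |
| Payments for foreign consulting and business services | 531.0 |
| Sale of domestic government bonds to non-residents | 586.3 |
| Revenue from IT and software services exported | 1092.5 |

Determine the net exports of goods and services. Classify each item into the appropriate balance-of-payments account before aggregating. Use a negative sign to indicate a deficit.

Goods: 827.8 - 3120.5 = -2292.7
Services: -531.0 + 273.6 - 442.5 - 550.0 + 1092.5 + 698.4 = 541.0
Trade balance = -2292.7 + 541.0 = -1751.7
(Excluded from the trade balance — secondary income: pension payments received by residents from foreign governments 197.4, personal remittances received from nationals working abroad 617.9; capital account: capital transfers received from emigrants 97.2; financial account: inward foreign direct investment in the manufacturing sector 852.3, foreign purchases of domestic corporate bonds 1081.8, purchases of foreign government bonds by domestic residents 785.5, sale of domestic government bonds to non-residents 586.3; primary income: dividends paid to foreign shareholders of resident firms 154.6, compensation paid to foreign seasonal workers 239.7, profits repatriated by foreign-owned firms operating domestically 193.5.)

-1751.7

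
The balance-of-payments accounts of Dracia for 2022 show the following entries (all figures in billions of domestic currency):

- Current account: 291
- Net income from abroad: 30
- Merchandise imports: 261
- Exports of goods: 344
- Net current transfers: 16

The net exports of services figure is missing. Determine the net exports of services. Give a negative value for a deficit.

Current account = goods balance + services balance + net primary income + net secondary income
Sum of the known components = 129
Net exports of services = CA - (known components) = 291 - 129 = 162

162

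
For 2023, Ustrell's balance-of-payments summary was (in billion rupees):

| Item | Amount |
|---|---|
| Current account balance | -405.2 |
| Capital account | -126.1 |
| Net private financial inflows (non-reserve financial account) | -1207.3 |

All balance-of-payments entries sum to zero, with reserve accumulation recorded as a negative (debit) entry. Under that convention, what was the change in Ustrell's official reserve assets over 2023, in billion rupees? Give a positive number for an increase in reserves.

-1738.6

Official reserve transactions balance = -((-405.2) + (-126.1) + (-1207.3)) = 1738.6
An accumulation of reserves is recorded as a debit (negative entry), so the change in the stock of reserves is the negative of that balance.
Change in official reserves = -(1738.6) = -1738.6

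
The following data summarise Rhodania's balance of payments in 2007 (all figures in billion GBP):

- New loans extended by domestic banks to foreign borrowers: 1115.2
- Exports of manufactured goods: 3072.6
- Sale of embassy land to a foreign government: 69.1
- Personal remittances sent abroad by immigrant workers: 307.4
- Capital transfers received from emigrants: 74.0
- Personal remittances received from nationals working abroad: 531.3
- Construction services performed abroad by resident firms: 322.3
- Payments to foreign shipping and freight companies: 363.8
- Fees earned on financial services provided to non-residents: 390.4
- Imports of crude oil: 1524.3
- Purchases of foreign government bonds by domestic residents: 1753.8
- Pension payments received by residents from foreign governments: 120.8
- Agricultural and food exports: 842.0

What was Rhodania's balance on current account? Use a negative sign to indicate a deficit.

Goods: -1524.3 + 842.0 + 3072.6 = 2390.3
Services: -363.8 + 322.3 + 390.4 = 348.9
Secondary income: -307.4 + 531.3 + 120.8 = 344.7
Current account = 2390.3 + 348.9 + 344.7 = 3083.9
(Excluded from the current account — financial account: new loans extended by domestic banks to foreign borrowers 1115.2, purchases of foreign government bonds by domestic residents 1753.8; capital account: sale of embassy land to a foreign government 69.1, capital transfers received from emigrants 74.0.)

3083.9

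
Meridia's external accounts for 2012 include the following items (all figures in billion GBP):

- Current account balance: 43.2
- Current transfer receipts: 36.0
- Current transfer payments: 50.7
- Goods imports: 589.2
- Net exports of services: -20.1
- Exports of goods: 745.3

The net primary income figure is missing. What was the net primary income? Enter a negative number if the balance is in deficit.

Current account = goods balance + services balance + net primary income + net secondary income
Sum of the known components = 121.3
Net primary income = CA - (known components) = 43.2 - 121.3 = -78.1

-78.1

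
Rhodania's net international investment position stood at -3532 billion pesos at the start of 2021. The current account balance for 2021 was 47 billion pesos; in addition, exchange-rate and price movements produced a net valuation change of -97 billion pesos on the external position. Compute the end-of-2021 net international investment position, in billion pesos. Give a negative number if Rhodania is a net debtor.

Change in NIIP = current account + net valuation change = 47 + (-97) = -50
End-of-year NIIP = -3532 + (-50) = -3582

-3582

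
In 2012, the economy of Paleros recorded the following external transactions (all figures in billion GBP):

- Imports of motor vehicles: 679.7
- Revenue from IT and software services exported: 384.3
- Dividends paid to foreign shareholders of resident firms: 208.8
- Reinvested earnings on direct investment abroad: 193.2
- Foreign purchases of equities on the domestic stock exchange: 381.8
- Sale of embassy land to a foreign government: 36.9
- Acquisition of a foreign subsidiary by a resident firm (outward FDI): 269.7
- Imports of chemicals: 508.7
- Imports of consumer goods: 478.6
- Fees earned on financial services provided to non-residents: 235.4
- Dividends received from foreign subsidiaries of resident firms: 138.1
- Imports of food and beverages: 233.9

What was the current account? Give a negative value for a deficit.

-1158.7

Goods: -679.7 - 478.6 - 508.7 - 233.9 = -1900.9
Services: 235.4 + 384.3 = 619.7
Primary income: 193.2 - 208.8 + 138.1 = 122.5
Current account = (-1900.9) + 619.7 + 122.5 = -1158.7
(Excluded from the current account — financial account: foreign purchases of equities on the domestic stock exchange 381.8, acquisition of a foreign subsidiary by a resident firm (outward FDI) 269.7; capital account: sale of embassy land to a foreign government 36.9.)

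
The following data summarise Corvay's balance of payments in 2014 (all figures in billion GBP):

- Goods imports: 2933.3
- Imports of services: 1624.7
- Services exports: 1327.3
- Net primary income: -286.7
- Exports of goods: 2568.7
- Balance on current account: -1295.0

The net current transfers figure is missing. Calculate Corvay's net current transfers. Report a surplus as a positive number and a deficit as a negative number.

Current account = goods balance + services balance + net primary income + net secondary income
Sum of the known components = -948.7
Net current transfers = CA - (known components) = -1295.0 - (-948.7) = -346.3

-346.3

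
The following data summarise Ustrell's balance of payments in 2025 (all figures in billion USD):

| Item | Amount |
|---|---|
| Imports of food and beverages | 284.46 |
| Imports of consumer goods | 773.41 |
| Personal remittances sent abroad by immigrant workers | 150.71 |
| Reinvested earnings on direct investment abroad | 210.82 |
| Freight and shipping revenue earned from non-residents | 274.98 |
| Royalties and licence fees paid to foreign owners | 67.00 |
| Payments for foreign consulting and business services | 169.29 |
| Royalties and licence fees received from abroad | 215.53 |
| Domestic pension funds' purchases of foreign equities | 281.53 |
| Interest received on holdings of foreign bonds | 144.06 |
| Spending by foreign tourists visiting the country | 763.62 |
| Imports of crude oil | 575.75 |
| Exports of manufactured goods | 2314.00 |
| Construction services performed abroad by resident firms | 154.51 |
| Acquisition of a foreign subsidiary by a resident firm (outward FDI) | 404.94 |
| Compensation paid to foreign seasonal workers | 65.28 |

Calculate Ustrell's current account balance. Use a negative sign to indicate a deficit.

Goods: -773.41 + 2314.00 - 284.46 - 575.75 = 680.38
Services: 154.51 - 169.29 + 215.53 - 67.00 + 274.98 + 763.62 = 1172.35
Primary income: -65.28 + 144.06 + 210.82 = 289.60
Secondary income: -150.71
Current account = 680.38 + 1172.35 + 289.60 + (-150.71) = 1991.62
(Excluded from the current account — financial account: domestic pension funds' purchases of foreign equities 281.53, acquisition of a foreign subsidiary by a resident firm (outward FDI) 404.94.)

1991.62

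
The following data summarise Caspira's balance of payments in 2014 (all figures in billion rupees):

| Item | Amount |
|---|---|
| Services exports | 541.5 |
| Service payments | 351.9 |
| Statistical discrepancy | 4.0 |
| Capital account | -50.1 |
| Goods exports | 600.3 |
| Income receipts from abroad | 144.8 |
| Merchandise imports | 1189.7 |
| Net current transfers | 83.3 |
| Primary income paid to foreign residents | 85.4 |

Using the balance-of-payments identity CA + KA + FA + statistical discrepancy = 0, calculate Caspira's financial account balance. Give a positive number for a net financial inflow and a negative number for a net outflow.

303.2

Goods balance = 600.3 - 1189.7 = -589.4
Services balance = 541.5 - 351.9 = 189.6
Trade balance (goods + services) = -589.4 + 189.6 = -399.8
Net primary income = 144.8 - 85.4 = 59.4
Net secondary income = 83.3
Current account = -399.8 + 59.4 + 83.3 = -257.1
Financial account = -(-257.1 + (-50.1) + 4.0) = 303.2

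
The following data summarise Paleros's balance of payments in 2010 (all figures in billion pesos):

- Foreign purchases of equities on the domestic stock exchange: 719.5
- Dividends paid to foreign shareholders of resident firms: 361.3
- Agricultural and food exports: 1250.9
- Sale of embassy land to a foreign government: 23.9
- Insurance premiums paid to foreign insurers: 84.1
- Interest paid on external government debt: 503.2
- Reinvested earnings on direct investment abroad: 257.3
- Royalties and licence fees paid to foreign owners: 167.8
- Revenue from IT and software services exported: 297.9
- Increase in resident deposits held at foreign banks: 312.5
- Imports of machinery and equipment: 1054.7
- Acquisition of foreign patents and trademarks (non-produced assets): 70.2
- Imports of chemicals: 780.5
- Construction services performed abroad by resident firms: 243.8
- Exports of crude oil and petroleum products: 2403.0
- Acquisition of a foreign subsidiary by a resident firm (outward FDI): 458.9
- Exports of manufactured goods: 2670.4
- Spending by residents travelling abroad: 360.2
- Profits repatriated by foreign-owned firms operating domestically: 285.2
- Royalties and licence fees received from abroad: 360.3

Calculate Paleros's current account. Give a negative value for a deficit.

Goods: 1250.9 - 1054.7 + 2403.0 - 780.5 + 2670.4 = 4489.1
Services: 243.8 - 167.8 + 297.9 + 360.3 - 360.2 - 84.1 = 289.9
Primary income: -285.2 - 361.3 - 503.2 + 257.3 = -892.4
Current account = 4489.1 + 289.9 + (-892.4) = 3886.6
(Excluded from the current account — financial account: foreign purchases of equities on the domestic stock exchange 719.5, increase in resident deposits held at foreign banks 312.5, acquisition of a foreign subsidiary by a resident firm (outward FDI) 458.9; capital account: sale of embassy land to a foreign government 23.9, acquisition of foreign patents and trademarks (non-produced assets) 70.2.)

3886.6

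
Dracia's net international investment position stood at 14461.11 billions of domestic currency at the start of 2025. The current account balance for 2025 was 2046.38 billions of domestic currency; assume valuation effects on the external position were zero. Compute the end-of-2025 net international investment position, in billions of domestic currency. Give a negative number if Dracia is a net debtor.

16507.49

With no valuation effects, change in NIIP = current account = 2046.38
End-of-year NIIP = 14461.11 + 2046.38 = 16507.49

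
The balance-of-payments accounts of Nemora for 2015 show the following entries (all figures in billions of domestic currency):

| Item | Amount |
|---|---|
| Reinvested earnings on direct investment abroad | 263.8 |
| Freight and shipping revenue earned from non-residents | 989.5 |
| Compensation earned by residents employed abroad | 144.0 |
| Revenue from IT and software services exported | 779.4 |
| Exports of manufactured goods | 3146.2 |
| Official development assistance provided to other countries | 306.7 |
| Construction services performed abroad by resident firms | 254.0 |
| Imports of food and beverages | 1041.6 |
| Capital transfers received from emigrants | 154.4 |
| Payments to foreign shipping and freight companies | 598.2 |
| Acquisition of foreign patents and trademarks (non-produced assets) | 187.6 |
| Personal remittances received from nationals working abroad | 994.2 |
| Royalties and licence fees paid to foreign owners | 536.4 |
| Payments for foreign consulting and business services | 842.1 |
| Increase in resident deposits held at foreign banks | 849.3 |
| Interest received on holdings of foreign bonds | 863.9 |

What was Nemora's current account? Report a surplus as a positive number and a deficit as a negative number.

Goods: 3146.2 - 1041.6 = 2104.6
Services: -536.4 + 254.0 + 989.5 - 598.2 - 842.1 + 779.4 = 46.2
Primary income: 263.8 + 144.0 + 863.9 = 1271.7
Secondary income: -306.7 + 994.2 = 687.5
Current account = 2104.6 + 46.2 + 1271.7 + 687.5 = 4110.0
(Excluded from the current account — capital account: capital transfers received from emigrants 154.4, acquisition of foreign patents and trademarks (non-produced assets) 187.6; financial account: increase in resident deposits held at foreign banks 849.3.)

4110.0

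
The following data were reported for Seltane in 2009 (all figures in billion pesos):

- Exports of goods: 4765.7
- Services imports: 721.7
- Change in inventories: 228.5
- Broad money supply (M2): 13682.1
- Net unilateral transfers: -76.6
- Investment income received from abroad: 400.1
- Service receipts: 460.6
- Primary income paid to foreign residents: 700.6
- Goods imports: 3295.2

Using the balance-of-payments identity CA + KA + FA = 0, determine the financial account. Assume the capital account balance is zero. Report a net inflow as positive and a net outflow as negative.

-832.3

Goods balance = 4765.7 - 3295.2 = 1470.5
Services balance = 460.6 - 721.7 = -261.1
Trade balance (goods + services) = 1470.5 + (-261.1) = 1209.4
Net primary income = 400.1 - 700.6 = -300.5
Net secondary income = -76.6
Current account = 1209.4 + (-300.5) + (-76.6) = 832.3
Financial account = -(832.3) = -832.3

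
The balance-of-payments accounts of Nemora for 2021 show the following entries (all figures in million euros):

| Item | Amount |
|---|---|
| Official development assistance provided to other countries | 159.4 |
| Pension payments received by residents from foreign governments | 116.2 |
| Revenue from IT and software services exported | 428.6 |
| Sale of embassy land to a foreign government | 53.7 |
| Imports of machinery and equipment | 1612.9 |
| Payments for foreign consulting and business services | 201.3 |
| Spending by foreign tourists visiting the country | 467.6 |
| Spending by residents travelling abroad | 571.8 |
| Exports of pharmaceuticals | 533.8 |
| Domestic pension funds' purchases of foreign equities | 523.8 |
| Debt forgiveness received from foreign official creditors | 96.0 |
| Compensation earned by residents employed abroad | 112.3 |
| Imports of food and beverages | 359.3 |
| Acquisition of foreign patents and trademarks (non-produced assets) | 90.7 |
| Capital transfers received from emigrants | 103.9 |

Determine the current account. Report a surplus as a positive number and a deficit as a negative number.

-1246.2

Goods: -1612.9 - 359.3 + 533.8 = -1438.4
Services: 428.6 - 201.3 + 467.6 - 571.8 = 123.1
Primary income: 112.3
Secondary income: 116.2 - 159.4 = -43.2
Current account = (-1438.4) + 123.1 + 112.3 + (-43.2) = -1246.2
(Excluded from the current account — capital account: sale of embassy land to a foreign government 53.7, debt forgiveness received from foreign official creditors 96.0, acquisition of foreign patents and trademarks (non-produced assets) 90.7, capital transfers received from emigrants 103.9; financial account: domestic pension funds' purchases of foreign equities 523.8.)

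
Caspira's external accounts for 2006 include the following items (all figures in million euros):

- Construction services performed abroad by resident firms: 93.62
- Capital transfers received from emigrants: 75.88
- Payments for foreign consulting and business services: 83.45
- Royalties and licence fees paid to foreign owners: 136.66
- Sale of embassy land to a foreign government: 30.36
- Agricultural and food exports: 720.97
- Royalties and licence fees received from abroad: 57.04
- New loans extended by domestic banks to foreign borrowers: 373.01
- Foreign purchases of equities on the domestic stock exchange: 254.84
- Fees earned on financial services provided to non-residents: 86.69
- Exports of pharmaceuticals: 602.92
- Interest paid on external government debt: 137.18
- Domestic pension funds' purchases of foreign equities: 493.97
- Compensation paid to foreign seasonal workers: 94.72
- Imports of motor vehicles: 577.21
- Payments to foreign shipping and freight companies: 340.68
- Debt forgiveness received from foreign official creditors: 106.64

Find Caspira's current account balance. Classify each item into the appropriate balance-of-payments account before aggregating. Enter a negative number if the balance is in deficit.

Goods: 602.92 - 577.21 + 720.97 = 746.68
Services: -136.66 + 57.04 - 83.45 + 93.62 - 340.68 + 86.69 = -323.44
Primary income: -94.72 - 137.18 = -231.90
Current account = 746.68 + (-323.44) + (-231.90) = 191.34
(Excluded from the current account — capital account: capital transfers received from emigrants 75.88, sale of embassy land to a foreign government 30.36, debt forgiveness received from foreign official creditors 106.64; financial account: new loans extended by domestic banks to foreign borrowers 373.01, foreign purchases of equities on the domestic stock exchange 254.84, domestic pension funds' purchases of foreign equities 493.97.)

191.34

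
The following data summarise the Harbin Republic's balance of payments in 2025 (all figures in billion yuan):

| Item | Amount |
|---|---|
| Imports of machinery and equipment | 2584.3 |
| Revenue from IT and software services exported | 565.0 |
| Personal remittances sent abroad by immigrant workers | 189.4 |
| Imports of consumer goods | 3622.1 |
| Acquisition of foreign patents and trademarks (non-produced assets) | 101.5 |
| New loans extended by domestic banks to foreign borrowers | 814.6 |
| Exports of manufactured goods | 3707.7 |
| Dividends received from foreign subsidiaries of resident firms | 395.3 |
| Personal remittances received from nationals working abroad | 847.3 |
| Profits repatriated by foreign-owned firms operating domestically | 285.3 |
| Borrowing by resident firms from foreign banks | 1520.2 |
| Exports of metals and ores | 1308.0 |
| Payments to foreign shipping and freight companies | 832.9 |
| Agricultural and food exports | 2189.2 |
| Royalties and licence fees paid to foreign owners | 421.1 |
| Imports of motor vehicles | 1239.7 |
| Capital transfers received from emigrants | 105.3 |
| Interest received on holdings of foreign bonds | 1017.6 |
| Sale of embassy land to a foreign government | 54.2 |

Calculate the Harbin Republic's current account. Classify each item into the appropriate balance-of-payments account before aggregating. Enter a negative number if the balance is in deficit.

Goods: 2189.2 - 2584.3 - 1239.7 + 1308.0 + 3707.7 - 3622.1 = -241.2
Services: 565.0 - 832.9 - 421.1 = -689.0
Primary income: 395.3 + 1017.6 - 285.3 = 1127.6
Secondary income: 847.3 - 189.4 = 657.9
Current account = (-241.2) + (-689.0) + 1127.6 + 657.9 = 855.3
(Excluded from the current account — capital account: acquisition of foreign patents and trademarks (non-produced assets) 101.5, capital transfers received from emigrants 105.3, sale of embassy land to a foreign government 54.2; financial account: new loans extended by domestic banks to foreign borrowers 814.6, borrowing by resident firms from foreign banks 1520.2.)

855.3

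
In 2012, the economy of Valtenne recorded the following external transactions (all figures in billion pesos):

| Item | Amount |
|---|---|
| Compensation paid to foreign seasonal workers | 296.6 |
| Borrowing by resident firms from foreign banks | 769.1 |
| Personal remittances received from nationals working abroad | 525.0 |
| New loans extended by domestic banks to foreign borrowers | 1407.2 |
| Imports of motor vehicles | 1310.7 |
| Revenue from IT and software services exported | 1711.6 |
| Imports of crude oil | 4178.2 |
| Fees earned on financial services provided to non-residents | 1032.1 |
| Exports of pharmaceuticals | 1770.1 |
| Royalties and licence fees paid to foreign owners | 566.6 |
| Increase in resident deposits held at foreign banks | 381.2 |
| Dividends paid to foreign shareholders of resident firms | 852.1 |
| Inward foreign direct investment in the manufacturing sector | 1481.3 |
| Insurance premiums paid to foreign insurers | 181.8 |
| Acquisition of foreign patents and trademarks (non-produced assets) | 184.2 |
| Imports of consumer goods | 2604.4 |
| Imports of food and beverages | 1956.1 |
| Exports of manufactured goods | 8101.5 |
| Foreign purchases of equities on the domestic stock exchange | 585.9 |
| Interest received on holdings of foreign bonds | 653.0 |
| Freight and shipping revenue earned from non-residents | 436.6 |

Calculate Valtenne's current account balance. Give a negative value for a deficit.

Goods: -4178.2 + 8101.5 + 1770.1 - 2604.4 - 1956.1 - 1310.7 = -177.8
Services: -566.6 + 1032.1 - 181.8 + 1711.6 + 436.6 = 2431.9
Primary income: -852.1 + 653.0 - 296.6 = -495.7
Secondary income: 525.0
Current account = (-177.8) + 2431.9 + (-495.7) + 525.0 = 2283.4
(Excluded from the current account — financial account: borrowing by resident firms from foreign banks 769.1, new loans extended by domestic banks to foreign borrowers 1407.2, increase in resident deposits held at foreign banks 381.2, inward foreign direct investment in the manufacturing sector 1481.3, foreign purchases of equities on the domestic stock exchange 585.9; capital account: acquisition of foreign patents and trademarks (non-produced assets) 184.2.)

2283.4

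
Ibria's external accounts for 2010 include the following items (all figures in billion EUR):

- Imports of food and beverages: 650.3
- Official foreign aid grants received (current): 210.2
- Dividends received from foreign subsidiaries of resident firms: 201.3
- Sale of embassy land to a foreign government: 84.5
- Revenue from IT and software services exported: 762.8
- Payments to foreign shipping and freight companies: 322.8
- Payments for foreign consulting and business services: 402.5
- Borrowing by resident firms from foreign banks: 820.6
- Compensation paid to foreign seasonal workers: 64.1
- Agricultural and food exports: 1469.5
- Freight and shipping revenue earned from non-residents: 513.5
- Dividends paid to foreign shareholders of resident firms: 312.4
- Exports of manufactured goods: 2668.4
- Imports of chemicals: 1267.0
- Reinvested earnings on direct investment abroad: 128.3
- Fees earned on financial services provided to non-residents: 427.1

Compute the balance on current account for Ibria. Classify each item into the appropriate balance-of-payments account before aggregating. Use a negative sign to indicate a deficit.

Goods: 2668.4 - 650.3 - 1267.0 + 1469.5 = 2220.6
Services: 427.1 + 513.5 - 322.8 - 402.5 + 762.8 = 978.1
Primary income: 128.3 + 201.3 - 64.1 - 312.4 = -46.9
Secondary income: 210.2
Current account = 2220.6 + 978.1 + (-46.9) + 210.2 = 3362.0
(Excluded from the current account — capital account: sale of embassy land to a foreign government 84.5; financial account: borrowing by resident firms from foreign banks 820.6.)

3362.0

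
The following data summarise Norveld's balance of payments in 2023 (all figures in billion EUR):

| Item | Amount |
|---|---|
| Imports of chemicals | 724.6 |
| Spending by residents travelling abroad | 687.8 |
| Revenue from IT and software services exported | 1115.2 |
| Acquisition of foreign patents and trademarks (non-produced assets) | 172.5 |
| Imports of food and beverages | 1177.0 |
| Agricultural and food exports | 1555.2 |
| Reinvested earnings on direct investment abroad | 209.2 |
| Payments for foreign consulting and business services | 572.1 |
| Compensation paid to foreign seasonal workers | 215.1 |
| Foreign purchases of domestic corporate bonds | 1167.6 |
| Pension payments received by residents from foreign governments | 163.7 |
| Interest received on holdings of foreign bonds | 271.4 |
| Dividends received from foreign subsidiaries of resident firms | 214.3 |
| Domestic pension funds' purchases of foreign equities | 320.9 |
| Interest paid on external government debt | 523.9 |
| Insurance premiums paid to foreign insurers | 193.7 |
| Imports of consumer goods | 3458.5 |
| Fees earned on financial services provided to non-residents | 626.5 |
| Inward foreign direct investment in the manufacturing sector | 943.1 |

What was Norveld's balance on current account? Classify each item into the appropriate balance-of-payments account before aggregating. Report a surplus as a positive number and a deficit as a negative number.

-3397.2

Goods: -1177.0 - 3458.5 - 724.6 + 1555.2 = -3804.9
Services: -687.8 + 626.5 - 572.1 + 1115.2 - 193.7 = 288.1
Primary income: -215.1 + 271.4 + 214.3 + 209.2 - 523.9 = -44.1
Secondary income: 163.7
Current account = (-3804.9) + 288.1 + (-44.1) + 163.7 = -3397.2
(Excluded from the current account — capital account: acquisition of foreign patents and trademarks (non-produced assets) 172.5; financial account: foreign purchases of domestic corporate bonds 1167.6, domestic pension funds' purchases of foreign equities 320.9, inward foreign direct investment in the manufacturing sector 943.1.)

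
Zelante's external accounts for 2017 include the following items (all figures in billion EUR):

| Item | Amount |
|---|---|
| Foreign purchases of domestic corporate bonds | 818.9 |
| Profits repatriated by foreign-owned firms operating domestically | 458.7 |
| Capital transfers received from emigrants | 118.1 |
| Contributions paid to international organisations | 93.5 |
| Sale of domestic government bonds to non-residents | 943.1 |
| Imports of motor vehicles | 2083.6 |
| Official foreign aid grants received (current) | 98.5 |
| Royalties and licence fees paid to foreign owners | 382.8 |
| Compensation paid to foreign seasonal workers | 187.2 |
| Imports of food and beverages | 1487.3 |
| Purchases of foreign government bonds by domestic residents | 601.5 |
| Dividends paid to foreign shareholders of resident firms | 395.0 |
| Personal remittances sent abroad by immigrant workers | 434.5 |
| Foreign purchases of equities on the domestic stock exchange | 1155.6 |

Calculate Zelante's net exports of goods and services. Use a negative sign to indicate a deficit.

-3953.7

Goods: -2083.6 - 1487.3 = -3570.9
Services: -382.8
Trade balance = -3570.9 + (-382.8) = -3953.7
(Excluded from the trade balance — financial account: foreign purchases of domestic corporate bonds 818.9, sale of domestic government bonds to non-residents 943.1, purchases of foreign government bonds by domestic residents 601.5, foreign purchases of equities on the domestic stock exchange 1155.6; primary income: profits repatriated by foreign-owned firms operating domestically 458.7, compensation paid to foreign seasonal workers 187.2, dividends paid to foreign shareholders of resident firms 395.0; capital account: capital transfers received from emigrants 118.1; secondary income: contributions paid to international organisations 93.5, official foreign aid grants received (current) 98.5, personal remittances sent abroad by immigrant workers 434.5.)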